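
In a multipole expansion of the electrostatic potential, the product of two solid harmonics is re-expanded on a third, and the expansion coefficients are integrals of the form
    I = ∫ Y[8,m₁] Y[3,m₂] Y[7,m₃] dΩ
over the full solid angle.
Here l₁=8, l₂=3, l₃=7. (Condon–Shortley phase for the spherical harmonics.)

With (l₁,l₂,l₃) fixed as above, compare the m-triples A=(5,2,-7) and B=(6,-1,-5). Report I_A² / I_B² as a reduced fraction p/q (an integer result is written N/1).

65/48

l's match ⇒ only the (l;m) 3-j factors differ between A and B.
A: triangle coeff Δ(8,3,7) = 1/5290740; Σ_t [3,3]: t=3:−1/5748019200 = -1/5748019200; (3j)²=13/5814 [(8 3 7; 5 2 -7)], sign=-1
B: triangle coeff Δ(8,3,7) = 1/5290740; Σ_t [0,2]: t=0:+1/348364800 t=1:−1/239500800 t=2:+1/3832012800 = -1/958003200; (3j)²=8/4845 [(8 3 7; 6 -1 -5)], sign=-1
I_A²/I_B² = (13/5814)/(8/4845) = 65/48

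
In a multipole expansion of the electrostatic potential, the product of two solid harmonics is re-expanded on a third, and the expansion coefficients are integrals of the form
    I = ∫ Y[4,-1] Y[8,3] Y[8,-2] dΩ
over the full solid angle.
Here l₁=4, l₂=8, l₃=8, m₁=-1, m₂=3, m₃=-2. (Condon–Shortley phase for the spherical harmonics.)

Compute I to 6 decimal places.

Checks pass: Σm=0; 20 even; l₃=8∈[4,12].
(2·4+1)(2·8+1)(2·8+1) = 2601
Δ: 4! 4! 12! / 21! → 1/185175900
sum: t=0:+1/557383680 t=1:−1/21772800 t=2:+1/8294400 t=3:−1/21772800 t=4:+1/557383680 = 1/30965760
3j²(4 8 8; 0 0 0) = Δ·Π!·Σ² = 36/4199  (sign +1)
sum: t=1:−1/1045094400 t=2:+1/52254720 t=3:−1/23224320 t=4:+1/87091200 = -1/74649600
3j²(4 8 8; -1 3 -2) = Δ·Π!·Σ² = 110/12597  (sign -1)
combine: 4πI² = 2601·36/4199·110/12597 = 11880/61009
take √, sign -1: I = -0.12448194

-0.124482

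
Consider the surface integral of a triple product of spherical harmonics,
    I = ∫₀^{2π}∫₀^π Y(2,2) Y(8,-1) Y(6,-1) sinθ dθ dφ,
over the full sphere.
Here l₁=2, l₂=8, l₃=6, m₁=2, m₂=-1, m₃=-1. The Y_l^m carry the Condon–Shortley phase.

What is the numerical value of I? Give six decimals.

m-sum 0 ✓  L=16 even ✓  6≤6≤10 ✓
Π(2lᵢ+1) = 5×17×13 = 1105
triangle coeff Δ(2,8,6) = 1/30940
Σ_t [2,2]: t=2:+1/2073600 = 1/2073600
(3j)²=28/1105 [(2 8 6; 0 0 0)], sign=+1
Σ_t [0,0]: t=0:+1/14515200 = 1/14515200
(3j)²=9/2210 [(2 8 6; 2 -1 -1)], sign=-1
⇒ 4πI² = 126/1105
I = (-1)√(126/1105/(4π)) = -0.09525750

-0.095258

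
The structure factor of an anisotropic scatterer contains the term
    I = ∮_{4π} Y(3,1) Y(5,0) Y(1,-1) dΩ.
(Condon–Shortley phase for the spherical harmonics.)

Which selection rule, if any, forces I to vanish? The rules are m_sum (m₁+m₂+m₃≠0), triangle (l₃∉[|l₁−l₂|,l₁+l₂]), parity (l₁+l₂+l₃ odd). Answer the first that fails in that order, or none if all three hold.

triangle

Σmᵢ = 0  ✓
l₃∈[|l₁−l₂|,l₁+l₂]=[2,8], have l₃=1  ✗
Σlᵢ = 9 ⇒ odd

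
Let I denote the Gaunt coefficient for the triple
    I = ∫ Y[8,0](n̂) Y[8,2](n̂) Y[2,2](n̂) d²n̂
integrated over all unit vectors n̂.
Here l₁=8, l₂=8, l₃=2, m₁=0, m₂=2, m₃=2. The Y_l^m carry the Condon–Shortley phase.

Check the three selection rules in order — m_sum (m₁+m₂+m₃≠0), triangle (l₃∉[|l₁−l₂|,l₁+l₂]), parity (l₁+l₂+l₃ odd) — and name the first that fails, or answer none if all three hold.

m_sum

azimuthal sum: 0 + 2 + 2 = 4  ✗
0 ≤ 2 ≤ 16 (triangle on l)
L = 8 + 8 + 2 = 18 (even)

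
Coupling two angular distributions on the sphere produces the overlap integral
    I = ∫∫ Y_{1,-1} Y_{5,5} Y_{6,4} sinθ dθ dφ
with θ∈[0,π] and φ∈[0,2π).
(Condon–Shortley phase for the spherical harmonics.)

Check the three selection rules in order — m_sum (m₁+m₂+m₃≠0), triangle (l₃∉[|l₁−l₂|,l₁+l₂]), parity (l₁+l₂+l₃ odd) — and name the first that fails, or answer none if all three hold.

m_sum

Σmᵢ = 8  ✗
l₃∈[|l₁−l₂|,l₁+l₂]=[4,6], have l₃=6
Σlᵢ = 12 ⇒ even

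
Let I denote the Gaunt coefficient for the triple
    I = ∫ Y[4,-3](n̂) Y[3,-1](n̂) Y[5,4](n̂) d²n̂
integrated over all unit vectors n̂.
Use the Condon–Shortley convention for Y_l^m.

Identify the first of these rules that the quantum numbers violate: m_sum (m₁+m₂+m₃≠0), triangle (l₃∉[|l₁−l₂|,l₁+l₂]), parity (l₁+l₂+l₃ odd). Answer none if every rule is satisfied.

none

azimuthal sum: -3 − 1 + 4 = 0  ✓
1 ≤ 5 ≤ 7 (triangle on l)  ✓
L = 4 + 3 + 5 = 12 (even)  ✓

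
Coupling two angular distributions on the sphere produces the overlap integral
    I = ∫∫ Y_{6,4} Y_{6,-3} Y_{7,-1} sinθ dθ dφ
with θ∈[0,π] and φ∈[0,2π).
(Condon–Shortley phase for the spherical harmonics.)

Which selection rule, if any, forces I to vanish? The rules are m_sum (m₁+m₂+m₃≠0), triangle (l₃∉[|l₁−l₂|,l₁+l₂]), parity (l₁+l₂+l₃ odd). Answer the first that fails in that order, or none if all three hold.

parity

m₁+m₂+m₃ = 4 − 3 − 1 = 0  ✓
triangle: |6−6|=0 ≤ l₃=7 ≤ 6+6=12  ✓
parity: l₁+l₂+l₃ = 19 is odd  ✗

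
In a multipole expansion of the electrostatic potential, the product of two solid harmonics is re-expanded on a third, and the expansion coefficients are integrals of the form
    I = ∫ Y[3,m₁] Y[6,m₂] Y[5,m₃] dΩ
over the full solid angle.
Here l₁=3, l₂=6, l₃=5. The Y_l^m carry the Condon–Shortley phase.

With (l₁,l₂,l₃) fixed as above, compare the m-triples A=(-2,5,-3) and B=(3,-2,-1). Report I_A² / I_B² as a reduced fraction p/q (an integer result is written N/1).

Same 3,6,5: normalisation and zero-m 3j drop out of the ratio.
A: Δ: 4! 2! 8! / 15! → 1/675675; sum: t=3:−1/483840 t=4:+1/120960 = 1/161280; 3j²(3 6 5; -2 5 -3) = Δ·Π!·Σ² = 2/91  (sign +1)
B: Δ: 4! 2! 8! / 15! → 1/675675; sum: t=0:+1/27648 = 1/27648; 3j²(3 6 5; 3 -2 -1) = Δ·Π!·Σ² = 10/429  (sign +1)
I_A²/I_B² = (2/91)/(10/429) = 33/35

33/35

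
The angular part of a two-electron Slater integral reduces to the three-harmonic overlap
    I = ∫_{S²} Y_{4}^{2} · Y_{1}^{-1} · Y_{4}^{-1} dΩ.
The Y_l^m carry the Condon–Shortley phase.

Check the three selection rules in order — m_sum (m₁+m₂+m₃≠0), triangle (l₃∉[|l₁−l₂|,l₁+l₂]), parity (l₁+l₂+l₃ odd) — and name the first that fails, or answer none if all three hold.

azimuthal sum: 2 − 1 − 1 = 0  ✓
3 ≤ 4 ≤ 5 (triangle on l)  ✓
L = 4 + 1 + 4 = 9 (odd)  ✗

parity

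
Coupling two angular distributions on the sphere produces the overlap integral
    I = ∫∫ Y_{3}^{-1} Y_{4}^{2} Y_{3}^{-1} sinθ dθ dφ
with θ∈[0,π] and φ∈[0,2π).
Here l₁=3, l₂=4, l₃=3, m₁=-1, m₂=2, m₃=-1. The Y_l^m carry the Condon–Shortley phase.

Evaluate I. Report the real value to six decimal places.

Checks pass: Σm=0; 10 even; l₃=3∈[1,7].
(2·3+1)(2·4+1)(2·3+1) = 441
Δ: 4! 2! 4! / 11! → 1/34650
sum: t=1:−1/72 t=2:+1/16 t=3:−1/72 = 5/144
3j²(3 4 3; 0 0 0) = Δ·Π!·Σ² = 2/77  (sign -1)
sum: t=2:+1/192 t=3:−1/36 t=4:+1/192 = -5/288
3j²(3 4 3; -1 2 -1) = Δ·Π!·Σ² = 20/693  (sign -1)
combine: 4πI² = 441·2/77·20/693 = 40/121
take √, sign +1: I = 0.16219310

0.162193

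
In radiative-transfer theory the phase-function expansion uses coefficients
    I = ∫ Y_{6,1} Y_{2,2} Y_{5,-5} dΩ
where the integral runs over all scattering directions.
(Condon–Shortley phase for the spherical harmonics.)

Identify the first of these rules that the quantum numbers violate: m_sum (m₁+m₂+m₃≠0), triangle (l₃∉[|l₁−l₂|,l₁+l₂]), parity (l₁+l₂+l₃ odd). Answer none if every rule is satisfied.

azimuthal sum: 1 + 2 − 5 = -2  ✗
4 ≤ 5 ≤ 8 (triangle on l)
L = 6 + 2 + 5 = 13 (odd)

m_sum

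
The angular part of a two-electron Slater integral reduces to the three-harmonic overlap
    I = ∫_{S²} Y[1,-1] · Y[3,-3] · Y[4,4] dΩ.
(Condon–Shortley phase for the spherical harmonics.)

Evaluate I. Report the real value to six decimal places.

Checks pass: Σm=0; 8 even; l₃=4∈[2,4].
(2·1+1)(2·3+1)(2·4+1) = 189
Δ: 0! 2! 6! / 9! → 1/252
sum: t=0:+1/36 = 1/36
3j²(1 3 4; 0 0 0) = Δ·Π!·Σ² = 4/63  (sign +1)
sum: t=0:+1/1440 = 1/1440
3j²(1 3 4; -1 -3 4) = Δ·Π!·Σ² = 1/9  (sign +1)
combine: 4πI² = 189·4/63·1/9 = 4/3
take √, sign +1: I = 0.32573501

0.325735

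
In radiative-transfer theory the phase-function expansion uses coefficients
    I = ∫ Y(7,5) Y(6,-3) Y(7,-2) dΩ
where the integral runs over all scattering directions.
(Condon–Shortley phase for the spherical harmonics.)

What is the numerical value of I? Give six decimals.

m-sum 0 ✓  L=20 even ✓  1≤7≤13 ✓
Π(2lᵢ+1) = 15×13×15 = 2925
triangle coeff Δ(7,6,7) = 1/2444321880
Σ_t [0,6]: t=0:+1/2612736000 t=1:−1/20736000 t=2:+1/1658880 t=3:−1/746496 t=4:+1/1658880 t=5:−1/20736000 t=6:+1/2612736000 = -1/4354560
(3j)²=1000/138567 [(7 6 7; 0 0 0)], sign=+1
Σ_t [0,2]: t=0:+1/37324800 t=1:−1/29030400 t=2:+1/232243200 = -1/298598400
(3j)²=7/16796 [(7 6 7; 5 -3 -2)], sign=+1
⇒ 4πI² = 131250/14919047
I = (+1)√(131250/14919047/(4π)) = 0.02645905

0.026459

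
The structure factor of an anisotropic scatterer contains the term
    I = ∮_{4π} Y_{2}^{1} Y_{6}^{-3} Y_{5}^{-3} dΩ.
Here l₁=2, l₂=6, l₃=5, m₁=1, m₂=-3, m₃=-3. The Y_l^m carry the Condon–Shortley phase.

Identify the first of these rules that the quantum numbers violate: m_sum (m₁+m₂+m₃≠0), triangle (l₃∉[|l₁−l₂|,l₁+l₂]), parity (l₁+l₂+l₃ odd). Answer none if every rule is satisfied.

azimuthal sum: 1 − 3 − 3 = -5  ✗
4 ≤ 5 ≤ 8 (triangle on l)
L = 2 + 6 + 5 = 13 (odd)

m_sum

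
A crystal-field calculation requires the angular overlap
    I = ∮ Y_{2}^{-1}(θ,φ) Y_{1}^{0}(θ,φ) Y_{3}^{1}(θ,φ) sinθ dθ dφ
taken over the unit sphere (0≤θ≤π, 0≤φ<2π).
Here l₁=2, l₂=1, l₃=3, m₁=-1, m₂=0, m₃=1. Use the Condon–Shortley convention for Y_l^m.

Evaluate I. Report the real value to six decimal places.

-0.233597

Rules hold: Σm=0, L=6 even, 1≤3≤3.
N = 5·3·7 = 105
Δ = 0!·4!·2!/7! = 1/105
Racah Σ t=0..0: t=0:+1/4 = 1/4
⇒ 3j(2 1 3; 0 0 0)² = 3/35, sgn -1
Racah Σ t=0..0: t=0:+1/6 = 1/6
⇒ 3j(2 1 3; -1 0 1)² = 8/105, sgn +1
4πI² = N·(3j₀)²·(3jₘ)² = 24/35
I = -1·√(0.685714/4π) = -0.23359668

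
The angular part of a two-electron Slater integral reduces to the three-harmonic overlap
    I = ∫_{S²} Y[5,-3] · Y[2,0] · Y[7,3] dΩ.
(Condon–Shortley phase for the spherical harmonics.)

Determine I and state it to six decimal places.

Checks pass: Σm=0; 14 even; l₃=7∈[3,7].
(2·5+1)(2·2+1)(2·7+1) = 825
Δ: 0! 10! 4! / 15! → 1/15015
sum: t=0:+1/57600 = 1/57600
3j²(5 2 7; 0 0 0) = Δ·Π!·Σ² = 21/715  (sign -1)
sum: t=0:+1/322560 = 1/322560
3j²(5 2 7; -3 0 3) = Δ·Π!·Σ² = 18/1001  (sign +1)
combine: 4πI² = 825·21/715·18/1001 = 810/1859
take √, sign -1: I = -0.18620781

-0.186208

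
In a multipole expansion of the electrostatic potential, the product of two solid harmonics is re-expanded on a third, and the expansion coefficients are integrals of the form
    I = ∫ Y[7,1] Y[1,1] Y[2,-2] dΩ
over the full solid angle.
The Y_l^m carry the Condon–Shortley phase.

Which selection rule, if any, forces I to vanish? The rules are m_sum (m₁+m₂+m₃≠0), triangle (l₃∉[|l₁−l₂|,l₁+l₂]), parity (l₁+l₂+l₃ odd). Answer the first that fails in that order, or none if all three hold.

triangle

m₁+m₂+m₃ = 1 + 1 − 2 = 0  ✓
triangle: |7−1|=6 ≤ l₃=2 ≤ 7+1=8  ✗
parity: l₁+l₂+l₃ = 10 is even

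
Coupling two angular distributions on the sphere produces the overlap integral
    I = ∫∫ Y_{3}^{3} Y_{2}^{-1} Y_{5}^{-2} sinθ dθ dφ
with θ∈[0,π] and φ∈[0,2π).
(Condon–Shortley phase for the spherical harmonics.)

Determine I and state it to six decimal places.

m-sum 0 ✓  L=10 even ✓  1≤5≤5 ✓
Π(2lᵢ+1) = 7×5×11 = 385
triangle coeff Δ(3,2,5) = 1/2310
Σ_t [0,0]: t=0:+1/144 = 1/144
(3j)²=10/231 [(3 2 5; 0 0 0)], sign=-1
Σ_t [0,0]: t=0:+1/4320 = 1/4320
(3j)²=1/330 [(3 2 5; 3 -1 -2)], sign=-1
⇒ 4πI² = 5/99
I = (+1)√(5/99/(4π)) = 0.06339609

0.063396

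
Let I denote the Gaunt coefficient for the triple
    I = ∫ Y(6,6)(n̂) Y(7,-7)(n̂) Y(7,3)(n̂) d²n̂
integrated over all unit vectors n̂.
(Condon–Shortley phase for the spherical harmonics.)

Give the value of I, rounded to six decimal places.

0.000000

Σmᵢ = 2 ≠ 0, so the φ-integral vanishes; I = 0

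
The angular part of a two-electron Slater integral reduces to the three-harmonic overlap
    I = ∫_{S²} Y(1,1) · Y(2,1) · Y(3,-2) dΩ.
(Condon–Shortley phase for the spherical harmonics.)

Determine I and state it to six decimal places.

m-sum 0 ✓  L=6 even ✓  1≤3≤3 ✓
Π(2lᵢ+1) = 3×5×7 = 105
triangle coeff Δ(1,2,3) = 1/105
Σ_t [0,0]: t=0:+1/4 = 1/4
(3j)²=3/35 [(1 2 3; 0 0 0)], sign=-1
Σ_t [0,0]: t=0:+1/12 = 1/12
(3j)²=2/21 [(1 2 3; 1 1 -2)], sign=-1
⇒ 4πI² = 6/7
I = (+1)√(6/7/(4π)) = 0.26116903

0.261169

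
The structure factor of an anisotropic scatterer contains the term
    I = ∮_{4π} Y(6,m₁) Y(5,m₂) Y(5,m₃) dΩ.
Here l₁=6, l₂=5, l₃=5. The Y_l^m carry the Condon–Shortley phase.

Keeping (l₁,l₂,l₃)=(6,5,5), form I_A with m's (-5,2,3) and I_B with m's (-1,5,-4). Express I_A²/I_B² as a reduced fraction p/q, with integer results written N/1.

l's match ⇒ only the (l;m) 3-j factors differ between A and B.
A: triangle coeff Δ(6,5,5) = 1/28588560; Σ_t [5,6]: t=5:−1/345600 t=6:+1/518400 = -1/1036800; (3j)²=7/2210 [(6 5 5; -5 2 3)], sign=-1
B: triangle coeff Δ(6,5,5) = 1/28588560; Σ_t [6,6]: t=6:+1/2073600 = 1/2073600; (3j)²=63/9724 [(6 5 5; -1 5 -4)], sign=-1
I_A²/I_B² = (7/2210)/(63/9724) = 22/45

22/45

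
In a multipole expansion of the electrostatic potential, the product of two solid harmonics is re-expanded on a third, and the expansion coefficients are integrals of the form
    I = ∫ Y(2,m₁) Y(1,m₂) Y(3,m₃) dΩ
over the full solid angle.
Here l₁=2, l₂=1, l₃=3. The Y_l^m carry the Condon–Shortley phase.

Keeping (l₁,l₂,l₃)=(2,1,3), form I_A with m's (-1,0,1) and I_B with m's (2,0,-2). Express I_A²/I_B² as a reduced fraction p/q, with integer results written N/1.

Same 2,1,3: normalisation and zero-m 3j drop out of the ratio.
A: Δ: 0! 4! 2! / 7! → 1/105; sum: t=0:+1/6 = 1/6; 3j²(2 1 3; -1 0 1) = Δ·Π!·Σ² = 8/105  (sign +1)
B: Δ: 0! 4! 2! / 7! → 1/105; sum: t=0:+1/24 = 1/24; 3j²(2 1 3; 2 0 -2) = Δ·Π!·Σ² = 1/21  (sign -1)
I_A²/I_B² = (8/105)/(1/21) = 8/5

8/5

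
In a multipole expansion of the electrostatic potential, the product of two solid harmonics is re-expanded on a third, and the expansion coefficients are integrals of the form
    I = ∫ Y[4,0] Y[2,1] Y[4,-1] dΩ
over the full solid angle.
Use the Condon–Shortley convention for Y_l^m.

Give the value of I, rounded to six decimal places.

Checks pass: Σm=0; 10 even; l₃=4∈[2,6].
(2·4+1)(2·2+1)(2·4+1) = 405
Δ: 2! 6! 2! / 11! → 1/13860
sum: t=0:+1/192 t=1:−1/36 t=2:+1/192 = -5/288
3j²(4 2 4; 0 0 0) = Δ·Π!·Σ² = 20/693  (sign -1)
sum: t=1:−1/72 t=2:+1/96 = -1/288
3j²(4 2 4; 0 1 -1) = Δ·Π!·Σ² = 1/462  (sign +1)
combine: 4πI² = 405·20/693·1/462 = 150/5929
take √, sign -1: I = -0.04486937

-0.044869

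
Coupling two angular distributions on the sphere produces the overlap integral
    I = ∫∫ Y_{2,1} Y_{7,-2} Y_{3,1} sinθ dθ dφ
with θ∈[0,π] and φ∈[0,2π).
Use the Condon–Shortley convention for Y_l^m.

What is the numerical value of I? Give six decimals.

0.000000

triangle: need 5≤l₃≤9, have 3; I=0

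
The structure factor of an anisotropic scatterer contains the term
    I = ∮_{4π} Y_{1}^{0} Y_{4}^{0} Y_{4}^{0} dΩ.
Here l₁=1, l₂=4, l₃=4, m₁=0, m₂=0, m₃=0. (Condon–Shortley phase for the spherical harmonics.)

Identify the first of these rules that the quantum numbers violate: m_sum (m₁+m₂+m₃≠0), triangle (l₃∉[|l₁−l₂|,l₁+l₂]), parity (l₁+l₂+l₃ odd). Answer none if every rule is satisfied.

azimuthal sum: 0 + 0 + 0 = 0  ✓
3 ≤ 4 ≤ 5 (triangle on l)  ✓
L = 1 + 4 + 4 = 9 (odd)  ✗

parity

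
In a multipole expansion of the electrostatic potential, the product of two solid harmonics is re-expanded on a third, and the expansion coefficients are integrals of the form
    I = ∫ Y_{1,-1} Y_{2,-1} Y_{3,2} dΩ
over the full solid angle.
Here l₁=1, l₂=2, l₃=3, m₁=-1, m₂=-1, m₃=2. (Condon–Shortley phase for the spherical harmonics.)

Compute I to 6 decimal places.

Checks pass: Σm=0; 6 even; l₃=3∈[1,3].
(2·1+1)(2·2+1)(2·3+1) = 105
Δ: 0! 2! 4! / 7! → 1/105
sum: t=0:+1/4 = 1/4
3j²(1 2 3; 0 0 0) = Δ·Π!·Σ² = 3/35  (sign -1)
sum: t=0:+1/12 = 1/12
3j²(1 2 3; -1 -1 2) = Δ·Π!·Σ² = 2/21  (sign -1)
combine: 4πI² = 105·3/35·2/21 = 6/7
take √, sign +1: I = 0.26116903

0.261169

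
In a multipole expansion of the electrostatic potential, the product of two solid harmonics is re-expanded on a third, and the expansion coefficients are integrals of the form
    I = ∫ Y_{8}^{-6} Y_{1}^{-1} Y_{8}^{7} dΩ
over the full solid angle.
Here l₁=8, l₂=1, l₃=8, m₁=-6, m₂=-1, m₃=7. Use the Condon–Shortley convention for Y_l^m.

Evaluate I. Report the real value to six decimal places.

l₁+l₂+l₃=17 is odd: 3j(l;000)=0 ⇒ I=0

0.000000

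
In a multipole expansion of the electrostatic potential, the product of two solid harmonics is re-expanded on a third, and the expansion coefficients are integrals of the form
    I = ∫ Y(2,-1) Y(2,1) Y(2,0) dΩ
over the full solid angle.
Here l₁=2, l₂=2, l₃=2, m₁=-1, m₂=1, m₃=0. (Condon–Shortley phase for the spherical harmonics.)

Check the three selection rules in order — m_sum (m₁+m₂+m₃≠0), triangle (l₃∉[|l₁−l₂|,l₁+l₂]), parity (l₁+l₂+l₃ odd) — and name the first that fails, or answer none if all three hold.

none

m₁+m₂+m₃ = -1 + 1 + 0 = 0  ✓
triangle: |2−2|=0 ≤ l₃=2 ≤ 2+2=4  ✓
parity: l₁+l₂+l₃ = 6 is even  ✓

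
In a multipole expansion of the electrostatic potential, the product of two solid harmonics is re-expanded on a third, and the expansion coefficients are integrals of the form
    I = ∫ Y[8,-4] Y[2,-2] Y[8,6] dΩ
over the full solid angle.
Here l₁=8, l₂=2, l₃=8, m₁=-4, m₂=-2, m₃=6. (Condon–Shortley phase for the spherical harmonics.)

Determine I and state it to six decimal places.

-0.126680

Checks pass: Σm=0; 18 even; l₃=8∈[6,10].
(2·8+1)(2·2+1)(2·8+1) = 1445
Δ: 2! 14! 2! / 19! → 1/348840
sum: t=0:+1/116121600 t=1:−1/25401600 t=2:+1/116121600 = -1/45158400
3j²(8 2 8; 0 0 0) = Δ·Π!·Σ² = 24/1615  (sign -1)
sum: t=0:+1/3832012800 = 1/3832012800
3j²(8 2 8; -4 -2 6) = Δ·Π!·Σ² = 91/9690  (sign +1)
combine: 4πI² = 1445·24/1615·91/9690 = 364/1805
take √, sign -1: I = -0.12667974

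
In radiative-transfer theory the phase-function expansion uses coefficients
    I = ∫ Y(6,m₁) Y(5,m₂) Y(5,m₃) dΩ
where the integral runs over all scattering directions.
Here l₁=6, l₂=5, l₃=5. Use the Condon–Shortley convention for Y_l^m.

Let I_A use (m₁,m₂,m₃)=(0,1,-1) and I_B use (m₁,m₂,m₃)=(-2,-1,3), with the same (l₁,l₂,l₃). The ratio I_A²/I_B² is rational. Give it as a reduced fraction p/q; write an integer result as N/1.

Shared (l₁,l₂,l₃)=(6,5,5): N and (l;000)² cancel in I_A²/I_B².
A: Δ = 6!·6!·4!/17! = 1/28588560; Racah Σ t=2..6: t=2:+1/55296 t=3:−1/7776 t=4:+1/9216 t=5:−1/86400 t=6:+1/12441600 = -7/518400; ⇒ 3j(6 5 5; 0 1 -1)² = 12/12155, sgn -1
B: Δ = 6!·6!·4!/17! = 1/28588560; Racah Σ t=2..4: t=2:+1/138240 t=3:−1/25920 t=4:+1/55296 = -11/829440; ⇒ 3j(6 5 5; -2 -1 3)² = 11/1326, sgn -1
I_A²/I_B² = (12/12155)/(11/1326) = 72/605

72/605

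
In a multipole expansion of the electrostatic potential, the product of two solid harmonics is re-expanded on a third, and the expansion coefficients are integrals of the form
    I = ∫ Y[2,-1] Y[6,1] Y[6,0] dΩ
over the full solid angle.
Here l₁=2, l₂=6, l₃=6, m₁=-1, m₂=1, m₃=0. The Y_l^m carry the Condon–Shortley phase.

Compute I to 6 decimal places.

Checks pass: Σm=0; 14 even; l₃=6∈[4,8].
(2·2+1)(2·6+1)(2·6+1) = 845
Δ: 2! 2! 10! / 15! → 1/90090
sum: t=0:+1/69120 t=1:−1/14400 t=2:+1/69120 = -7/172800
3j²(2 6 6; 0 0 0) = Δ·Π!·Σ² = 14/715  (sign -1)
sum: t=1:−1/34560 t=2:+1/28800 = 1/172800
3j²(2 6 6; -1 1 0) = Δ·Π!·Σ² = 1/1430  (sign +1)
combine: 4πI² = 845·14/715·1/1430 = 7/605
take √, sign -1: I = -0.03034355

-0.030344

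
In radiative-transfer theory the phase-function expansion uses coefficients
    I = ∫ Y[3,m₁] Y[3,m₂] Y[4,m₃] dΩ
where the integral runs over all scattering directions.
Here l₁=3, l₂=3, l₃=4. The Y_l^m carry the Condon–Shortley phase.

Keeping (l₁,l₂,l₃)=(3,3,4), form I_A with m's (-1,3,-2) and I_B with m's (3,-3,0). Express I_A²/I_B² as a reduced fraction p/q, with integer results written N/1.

6/1

Same 3,3,4: normalisation and zero-m 3j drop out of the ratio.
A: Δ: 2! 4! 4! / 11! → 1/34650; sum: t=2:+1/192 = 1/192; 3j²(3 3 4; -1 3 -2) = Δ·Π!·Σ² = 3/77  (sign +1)
B: Δ: 2! 4! 4! / 11! → 1/34650; sum: t=0:+1/1152 = 1/1152; 3j²(3 3 4; 3 -3 0) = Δ·Π!·Σ² = 1/154  (sign +1)
I_A²/I_B² = (3/77)/(1/154) = 6/1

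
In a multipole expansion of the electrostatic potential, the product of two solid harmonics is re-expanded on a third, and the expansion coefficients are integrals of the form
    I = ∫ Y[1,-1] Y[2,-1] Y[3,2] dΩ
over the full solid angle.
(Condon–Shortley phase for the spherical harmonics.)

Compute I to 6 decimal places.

m-sum 0 ✓  L=6 even ✓  1≤3≤3 ✓
Π(2lᵢ+1) = 3×5×7 = 105
triangle coeff Δ(1,2,3) = 1/105
Σ_t [0,0]: t=0:+1/4 = 1/4
(3j)²=3/35 [(1 2 3; 0 0 0)], sign=-1
Σ_t [0,0]: t=0:+1/12 = 1/12
(3j)²=2/21 [(1 2 3; -1 -1 2)], sign=-1
⇒ 4πI² = 6/7
I = (+1)√(6/7/(4π)) = 0.26116903

0.261169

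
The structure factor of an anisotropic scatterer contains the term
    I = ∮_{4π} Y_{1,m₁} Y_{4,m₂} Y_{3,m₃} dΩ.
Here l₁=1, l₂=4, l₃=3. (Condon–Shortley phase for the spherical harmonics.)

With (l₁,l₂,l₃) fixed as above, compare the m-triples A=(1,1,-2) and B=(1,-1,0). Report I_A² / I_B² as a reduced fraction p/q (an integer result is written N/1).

3/10

l's match ⇒ only the (l;m) 3-j factors differ between A and B.
A: triangle coeff Δ(1,4,3) = 1/252; Σ_t [0,0]: t=0:+1/240 = 1/240; (3j)²=1/84 [(1 4 3; 1 1 -2)], sign=-1
B: triangle coeff Δ(1,4,3) = 1/252; Σ_t [0,0]: t=0:+1/72 = 1/72; (3j)²=5/126 [(1 4 3; 1 -1 0)], sign=-1
I_A²/I_B² = (1/84)/(5/126) = 3/10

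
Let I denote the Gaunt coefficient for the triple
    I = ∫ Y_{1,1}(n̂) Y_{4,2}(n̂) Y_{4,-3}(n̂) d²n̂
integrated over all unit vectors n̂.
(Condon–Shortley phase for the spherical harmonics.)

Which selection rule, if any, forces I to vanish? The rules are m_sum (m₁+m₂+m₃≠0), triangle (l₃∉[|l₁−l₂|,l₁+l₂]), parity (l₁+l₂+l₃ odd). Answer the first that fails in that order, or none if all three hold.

parity

m₁+m₂+m₃ = 1 + 2 − 3 = 0  ✓
triangle: |1−4|=3 ≤ l₃=4 ≤ 1+4=5  ✓
parity: l₁+l₂+l₃ = 9 is odd  ✗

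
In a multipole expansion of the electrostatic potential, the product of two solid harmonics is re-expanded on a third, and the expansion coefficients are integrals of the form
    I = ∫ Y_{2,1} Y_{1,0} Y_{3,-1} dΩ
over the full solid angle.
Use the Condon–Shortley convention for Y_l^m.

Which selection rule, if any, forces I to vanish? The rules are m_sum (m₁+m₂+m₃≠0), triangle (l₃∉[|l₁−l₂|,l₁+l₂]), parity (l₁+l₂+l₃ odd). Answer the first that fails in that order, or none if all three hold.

none

m₁+m₂+m₃ = 1 + 0 − 1 = 0  ✓
triangle: |2−1|=1 ≤ l₃=3 ≤ 2+1=3  ✓
parity: l₁+l₂+l₃ = 6 is even  ✓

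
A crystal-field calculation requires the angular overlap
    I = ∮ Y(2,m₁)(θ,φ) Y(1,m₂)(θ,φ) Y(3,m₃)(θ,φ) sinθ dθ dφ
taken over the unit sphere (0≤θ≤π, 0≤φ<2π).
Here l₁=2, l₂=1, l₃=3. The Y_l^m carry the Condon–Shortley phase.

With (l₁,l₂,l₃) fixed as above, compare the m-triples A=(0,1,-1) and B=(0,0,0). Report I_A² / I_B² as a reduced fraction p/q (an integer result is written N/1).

2/3

Same 2,1,3: normalisation and zero-m 3j drop out of the ratio.
A: Δ: 0! 4! 2! / 7! → 1/105; sum: t=0:+1/8 = 1/8; 3j²(2 1 3; 0 1 -1) = Δ·Π!·Σ² = 2/35  (sign +1)
B: Δ: 0! 4! 2! / 7! → 1/105; sum: t=0:+1/4 = 1/4; 3j²(2 1 3; 0 0 0) = Δ·Π!·Σ² = 3/35  (sign -1)
I_A²/I_B² = (2/35)/(3/35) = 2/3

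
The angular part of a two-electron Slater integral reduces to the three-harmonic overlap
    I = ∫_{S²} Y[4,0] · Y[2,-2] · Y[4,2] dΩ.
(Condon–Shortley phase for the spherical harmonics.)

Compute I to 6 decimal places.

Checks pass: Σm=0; 10 even; l₃=4∈[2,6].
(2·4+1)(2·2+1)(2·4+1) = 405
Δ: 2! 6! 2! / 11! → 1/13860
sum: t=0:+1/192 t=1:−1/36 t=2:+1/192 = -5/288
3j²(4 2 4; 0 0 0) = Δ·Π!·Σ² = 20/693  (sign -1)
sum: t=0:+1/192 = 1/192
3j²(4 2 4; 0 -2 2) = Δ·Π!·Σ² = 3/77  (sign +1)
combine: 4πI² = 405·20/693·3/77 = 2700/5929
take √, sign -1: I = -0.19036462

-0.190365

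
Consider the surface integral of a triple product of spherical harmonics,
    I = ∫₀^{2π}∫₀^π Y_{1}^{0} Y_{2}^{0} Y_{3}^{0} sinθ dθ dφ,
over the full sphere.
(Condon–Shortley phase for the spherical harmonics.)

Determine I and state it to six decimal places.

Checks pass: Σm=0; 6 even; l₃=3∈[1,3].
(2·1+1)(2·2+1)(2·3+1) = 105
Δ: 0! 2! 4! / 7! → 1/105
sum: t=0:+1/4 = 1/4
3j²(1 2 3; 0 0 0) = Δ·Π!·Σ² = 3/35  (sign -1)
(m-triple is (0,0,0) — same symbol as above.)
combine: 4πI² = 105·3/35·3/35 = 27/35
take √, sign +1: I = 0.24776670

0.247767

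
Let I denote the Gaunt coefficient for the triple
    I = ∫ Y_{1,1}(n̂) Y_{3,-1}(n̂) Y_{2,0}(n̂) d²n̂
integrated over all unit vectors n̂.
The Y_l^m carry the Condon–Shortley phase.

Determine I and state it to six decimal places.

-0.202301

Rules hold: Σm=0, L=6 even, 2≤2≤4.
N = 3·7·5 = 105
Δ = 2!·0!·4!/7! = 1/105
Racah Σ t=1..1: t=1:−1/4 = -1/4
⇒ 3j(1 3 2; 0 0 0)² = 3/35, sgn -1
Racah Σ t=0..0: t=0:+1/8 = 1/8
⇒ 3j(1 3 2; 1 -1 0)² = 2/35, sgn +1
4πI² = N·(3j₀)²·(3jₘ)² = 18/35
I = -1·√(0.514286/4π) = -0.20230066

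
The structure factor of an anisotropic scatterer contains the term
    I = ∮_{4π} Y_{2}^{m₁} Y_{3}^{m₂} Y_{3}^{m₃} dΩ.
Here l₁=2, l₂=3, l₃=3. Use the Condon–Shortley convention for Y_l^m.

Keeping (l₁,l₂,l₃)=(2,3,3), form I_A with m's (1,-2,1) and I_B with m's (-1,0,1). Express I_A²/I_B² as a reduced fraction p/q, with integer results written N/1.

Shared (l₁,l₂,l₃)=(2,3,3): N and (l;000)² cancel in I_A²/I_B².
A: Δ = 2!·2!·4!/9! = 1/3780; Racah Σ t=0..1: t=0:+1/12 t=1:−1/48 = 1/16; ⇒ 3j(2 3 3; 1 -2 1)² = 1/28, sgn +1
B: Δ = 2!·2!·4!/9! = 1/3780; Racah Σ t=1..2: t=1:−1/8 t=2:+1/12 = -1/24; ⇒ 3j(2 3 3; -1 0 1)² = 1/210, sgn -1
I_A²/I_B² = (1/28)/(1/210) = 15/2

15/2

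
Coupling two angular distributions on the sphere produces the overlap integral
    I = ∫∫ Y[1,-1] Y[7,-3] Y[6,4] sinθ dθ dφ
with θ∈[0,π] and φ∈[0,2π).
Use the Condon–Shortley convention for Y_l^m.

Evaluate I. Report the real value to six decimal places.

Checks pass: Σm=0; 14 even; l₃=6∈[6,8].
(2·1+1)(2·7+1)(2·6+1) = 585
Δ: 2! 0! 12! / 15! → 1/1365
sum: t=1:−1/518400 = -1/518400
3j²(1 7 6; 0 0 0) = Δ·Π!·Σ² = 7/195  (sign -1)
sum: t=2:+1/14515200 = 1/14515200
3j²(1 7 6; -1 -3 4) = Δ·Π!·Σ² = 2/455  (sign +1)
combine: 4πI² = 585·7/195·2/455 = 6/65
take √, sign -1: I = -0.08570655

-0.085707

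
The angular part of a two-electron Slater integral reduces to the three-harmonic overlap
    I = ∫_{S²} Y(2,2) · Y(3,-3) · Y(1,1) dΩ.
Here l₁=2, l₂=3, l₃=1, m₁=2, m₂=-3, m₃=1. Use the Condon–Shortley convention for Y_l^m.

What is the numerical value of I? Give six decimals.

m-sum 0 ✓  L=6 even ✓  1≤1≤5 ✓
Π(2lᵢ+1) = 5×7×3 = 105
triangle coeff Δ(2,3,1) = 1/105
Σ_t [2,2]: t=2:+1/4 = 1/4
(3j)²=3/35 [(2 3 1; 0 0 0)], sign=-1
Σ_t [0,0]: t=0:+1/48 = 1/48
(3j)²=1/7 [(2 3 1; 2 -3 1)], sign=+1
⇒ 4πI² = 9/7
I = (-1)√(9/7/(4π)) = -0.31986543

-0.319865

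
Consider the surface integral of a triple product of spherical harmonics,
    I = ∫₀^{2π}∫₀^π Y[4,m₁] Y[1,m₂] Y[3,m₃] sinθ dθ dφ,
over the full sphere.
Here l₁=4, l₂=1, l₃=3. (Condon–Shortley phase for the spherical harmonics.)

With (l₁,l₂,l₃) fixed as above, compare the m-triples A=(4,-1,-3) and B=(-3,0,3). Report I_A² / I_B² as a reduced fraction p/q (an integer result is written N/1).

4/1

l's match ⇒ only the (l;m) 3-j factors differ between A and B.
A: triangle coeff Δ(4,1,3) = 1/252; Σ_t [0,0]: t=0:+1/1440 = 1/1440; (3j)²=1/9 [(4 1 3; 4 -1 -3)], sign=+1
B: triangle coeff Δ(4,1,3) = 1/252; Σ_t [1,1]: t=1:−1/720 = -1/720; (3j)²=1/36 [(4 1 3; -3 0 3)], sign=-1
I_A²/I_B² = (1/9)/(1/36) = 4/1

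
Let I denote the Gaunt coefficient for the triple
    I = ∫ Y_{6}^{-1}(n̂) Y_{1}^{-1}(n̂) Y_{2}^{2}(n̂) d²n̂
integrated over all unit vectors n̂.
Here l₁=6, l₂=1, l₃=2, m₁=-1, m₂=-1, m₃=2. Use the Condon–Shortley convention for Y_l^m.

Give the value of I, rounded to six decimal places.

|6−1|≤2≤6+1 violated ⇒ I = 0

0.000000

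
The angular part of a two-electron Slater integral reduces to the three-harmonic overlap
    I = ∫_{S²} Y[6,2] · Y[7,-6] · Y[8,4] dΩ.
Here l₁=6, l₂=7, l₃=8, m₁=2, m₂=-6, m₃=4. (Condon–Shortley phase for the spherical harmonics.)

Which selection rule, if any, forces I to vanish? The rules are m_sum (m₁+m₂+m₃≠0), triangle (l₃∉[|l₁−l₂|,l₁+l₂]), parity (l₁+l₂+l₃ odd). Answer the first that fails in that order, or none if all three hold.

parity

Σmᵢ = 0  ✓
l₃∈[|l₁−l₂|,l₁+l₂]=[1,13], have l₃=8  ✓
Σlᵢ = 21 ⇒ odd  ✗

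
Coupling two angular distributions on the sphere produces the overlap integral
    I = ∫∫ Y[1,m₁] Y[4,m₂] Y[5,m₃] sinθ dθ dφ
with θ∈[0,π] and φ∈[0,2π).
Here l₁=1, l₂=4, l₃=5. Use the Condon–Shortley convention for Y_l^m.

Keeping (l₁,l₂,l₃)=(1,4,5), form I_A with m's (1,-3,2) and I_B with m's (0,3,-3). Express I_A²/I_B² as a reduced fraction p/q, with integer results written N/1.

3/16

Shared (l₁,l₂,l₃)=(1,4,5): N and (l;000)² cancel in I_A²/I_B².
A: Δ = 0!·2!·8!/11! = 1/495; Racah Σ t=0..0: t=0:+1/10080 = 1/10080; ⇒ 3j(1 4 5; 1 -3 2)² = 1/165, sgn -1
B: Δ = 0!·2!·8!/11! = 1/495; Racah Σ t=0..0: t=0:+1/5040 = 1/5040; ⇒ 3j(1 4 5; 0 3 -3)² = 16/495, sgn +1
I_A²/I_B² = (1/165)/(16/495) = 3/16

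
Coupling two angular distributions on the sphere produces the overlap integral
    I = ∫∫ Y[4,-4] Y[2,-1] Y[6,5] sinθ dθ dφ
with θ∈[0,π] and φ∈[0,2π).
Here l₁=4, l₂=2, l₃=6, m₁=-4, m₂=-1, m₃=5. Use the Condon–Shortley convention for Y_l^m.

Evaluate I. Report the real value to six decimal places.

-0.204295

Checks pass: Σm=0; 12 even; l₃=6∈[2,6].
(2·4+1)(2·2+1)(2·6+1) = 585
Δ: 0! 8! 4! / 13! → 1/6435
sum: t=0:+1/2304 = 1/2304
3j²(4 2 6; 0 0 0) = Δ·Π!·Σ² = 5/143  (sign +1)
sum: t=0:+1/241920 = 1/241920
3j²(4 2 6; -4 -1 5) = Δ·Π!·Σ² = 1/39  (sign -1)
combine: 4πI² = 585·5/143·1/39 = 75/143
take √, sign -1: I = -0.20429497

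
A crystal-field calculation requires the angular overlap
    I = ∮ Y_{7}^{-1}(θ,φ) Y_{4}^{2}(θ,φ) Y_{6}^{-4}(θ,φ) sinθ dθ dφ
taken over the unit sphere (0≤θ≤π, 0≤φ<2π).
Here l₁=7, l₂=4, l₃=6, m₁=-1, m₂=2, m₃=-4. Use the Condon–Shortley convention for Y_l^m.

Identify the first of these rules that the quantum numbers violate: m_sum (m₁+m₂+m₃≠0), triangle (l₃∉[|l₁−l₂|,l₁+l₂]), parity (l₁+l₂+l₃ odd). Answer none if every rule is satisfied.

m₁+m₂+m₃ = -1 + 2 − 4 = -3  ✗
triangle: |7−4|=3 ≤ l₃=6 ≤ 7+4=11
parity: l₁+l₂+l₃ = 17 is odd

m_sum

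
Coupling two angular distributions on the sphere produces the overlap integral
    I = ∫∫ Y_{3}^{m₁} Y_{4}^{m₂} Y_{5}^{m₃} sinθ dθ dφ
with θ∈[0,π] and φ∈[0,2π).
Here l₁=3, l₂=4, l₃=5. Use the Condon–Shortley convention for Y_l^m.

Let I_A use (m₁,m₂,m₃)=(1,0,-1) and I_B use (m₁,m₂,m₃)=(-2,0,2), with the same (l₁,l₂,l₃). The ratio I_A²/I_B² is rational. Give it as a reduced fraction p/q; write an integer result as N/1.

Same 3,4,5: normalisation and zero-m 3j drop out of the ratio.
A: Δ: 2! 4! 6! / 13! → 1/180180; sum: t=0:+1/384 t=1:−1/216 t=2:+1/2304 = -11/6912; 3j²(3 4 5; 1 0 -1) = Δ·Π!·Σ² = 11/1638  (sign -1)
B: Δ: 2! 4! 6! / 13! → 1/180180; sum: t=1:−1/864 t=2:+1/576 = 1/1728; 3j²(3 4 5; -2 0 2) = Δ·Π!·Σ² = 5/1287  (sign -1)
I_A²/I_B² = (11/1638)/(5/1287) = 121/70

121/70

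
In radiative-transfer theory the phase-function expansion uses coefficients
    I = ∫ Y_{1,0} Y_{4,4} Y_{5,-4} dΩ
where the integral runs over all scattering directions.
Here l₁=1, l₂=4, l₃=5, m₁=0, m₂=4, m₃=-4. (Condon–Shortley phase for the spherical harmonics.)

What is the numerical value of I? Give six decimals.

0.147319

Rules hold: Σm=0, L=10 even, 3≤5≤5.
N = 3·9·11 = 297
Δ = 0!·2!·8!/11! = 1/495
Racah Σ t=0..0: t=0:+1/576 = 1/576
⇒ 3j(1 4 5; 0 0 0)² = 5/99, sgn -1
Racah Σ t=0..0: t=0:+1/40320 = 1/40320
⇒ 3j(1 4 5; 0 4 -4)² = 1/55, sgn -1
4πI² = N·(3j₀)²·(3jₘ)² = 3/11
I = +1·√(0.272727/4π) = 0.14731920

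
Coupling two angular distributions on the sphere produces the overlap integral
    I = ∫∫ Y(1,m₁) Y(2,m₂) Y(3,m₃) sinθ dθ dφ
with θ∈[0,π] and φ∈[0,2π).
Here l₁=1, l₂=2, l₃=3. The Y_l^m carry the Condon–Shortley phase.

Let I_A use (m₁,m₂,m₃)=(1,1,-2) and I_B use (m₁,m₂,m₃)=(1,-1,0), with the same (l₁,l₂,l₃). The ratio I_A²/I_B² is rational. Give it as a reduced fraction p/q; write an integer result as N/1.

Same 1,2,3: normalisation and zero-m 3j drop out of the ratio.
A: Δ: 0! 2! 4! / 7! → 1/105; sum: t=0:+1/12 = 1/12; 3j²(1 2 3; 1 1 -2) = Δ·Π!·Σ² = 2/21  (sign -1)
B: Δ: 0! 2! 4! / 7! → 1/105; sum: t=0:+1/12 = 1/12; 3j²(1 2 3; 1 -1 0) = Δ·Π!·Σ² = 1/35  (sign -1)
I_A²/I_B² = (2/21)/(1/35) = 10/3

10/3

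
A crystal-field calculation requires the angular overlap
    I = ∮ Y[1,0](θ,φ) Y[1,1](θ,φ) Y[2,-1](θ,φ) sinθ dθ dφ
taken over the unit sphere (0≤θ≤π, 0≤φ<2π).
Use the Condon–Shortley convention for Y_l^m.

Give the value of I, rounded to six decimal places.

Checks pass: Σm=0; 4 even; l₃=2∈[0,2].
(2·1+1)(2·1+1)(2·2+1) = 45
Δ: 0! 2! 2! / 5! → 1/30
sum: t=0:+1/1 = 1/1
3j²(1 1 2; 0 0 0) = Δ·Π!·Σ² = 2/15  (sign +1)
sum: t=0:+1/2 = 1/2
3j²(1 1 2; 0 1 -1) = Δ·Π!·Σ² = 1/10  (sign -1)
combine: 4πI² = 45·2/15·1/10 = 3/5
take √, sign -1: I = -0.21850969

-0.218510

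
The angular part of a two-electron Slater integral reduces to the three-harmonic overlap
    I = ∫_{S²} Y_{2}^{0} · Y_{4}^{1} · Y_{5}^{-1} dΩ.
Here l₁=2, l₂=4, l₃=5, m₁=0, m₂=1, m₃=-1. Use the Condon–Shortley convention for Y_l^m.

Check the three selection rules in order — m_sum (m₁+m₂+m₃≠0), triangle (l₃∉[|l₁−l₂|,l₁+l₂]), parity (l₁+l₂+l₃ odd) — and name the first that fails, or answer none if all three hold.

azimuthal sum: 0 + 1 − 1 = 0  ✓
2 ≤ 5 ≤ 6 (triangle on l)  ✓
L = 2 + 4 + 5 = 11 (odd)  ✗

parity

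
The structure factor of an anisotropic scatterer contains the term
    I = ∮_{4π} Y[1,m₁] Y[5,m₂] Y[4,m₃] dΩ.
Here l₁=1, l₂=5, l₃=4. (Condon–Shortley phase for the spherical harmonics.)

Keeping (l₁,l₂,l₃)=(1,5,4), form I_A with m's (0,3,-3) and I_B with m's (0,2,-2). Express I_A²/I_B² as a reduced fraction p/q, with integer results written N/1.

16/21

l's match ⇒ only the (l;m) 3-j factors differ between A and B.
A: triangle coeff Δ(1,5,4) = 1/495; Σ_t [1,1]: t=1:−1/5040 = -1/5040; (3j)²=16/495 [(1 5 4; 0 3 -3)], sign=+1
B: triangle coeff Δ(1,5,4) = 1/495; Σ_t [1,1]: t=1:−1/1440 = -1/1440; (3j)²=7/165 [(1 5 4; 0 2 -2)], sign=-1
I_A²/I_B² = (16/495)/(7/165) = 16/21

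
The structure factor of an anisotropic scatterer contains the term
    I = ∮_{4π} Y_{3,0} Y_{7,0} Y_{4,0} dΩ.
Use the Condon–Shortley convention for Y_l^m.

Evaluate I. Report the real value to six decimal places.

0.235831

Checks pass: Σm=0; 14 even; l₃=4∈[4,10].
(2·3+1)(2·7+1)(2·4+1) = 945
Δ: 6! 0! 8! / 15! → 1/45045
sum: t=3:−1/20736 = -1/20736
3j²(3 7 4; 0 0 0) = Δ·Π!·Σ² = 35/1287  (sign -1)
(m-triple is (0,0,0) — same symbol as above.)
combine: 4πI² = 945·35/1287·35/1287 = 42875/61347
take √, sign +1: I = 0.23583077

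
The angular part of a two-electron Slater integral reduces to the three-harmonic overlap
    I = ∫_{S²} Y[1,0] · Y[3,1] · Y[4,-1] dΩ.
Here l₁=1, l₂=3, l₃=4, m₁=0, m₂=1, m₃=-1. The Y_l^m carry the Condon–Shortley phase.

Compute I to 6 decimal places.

Checks pass: Σm=0; 8 even; l₃=4∈[2,4].
(2·1+1)(2·3+1)(2·4+1) = 189
Δ: 0! 2! 6! / 9! → 1/252
sum: t=0:+1/36 = 1/36
3j²(1 3 4; 0 0 0) = Δ·Π!·Σ² = 4/63  (sign +1)
sum: t=0:+1/48 = 1/48
3j²(1 3 4; 0 1 -1) = Δ·Π!·Σ² = 5/84  (sign -1)
combine: 4πI² = 189·4/63·5/84 = 5/7
take √, sign -1: I = -0.23841361

-0.238414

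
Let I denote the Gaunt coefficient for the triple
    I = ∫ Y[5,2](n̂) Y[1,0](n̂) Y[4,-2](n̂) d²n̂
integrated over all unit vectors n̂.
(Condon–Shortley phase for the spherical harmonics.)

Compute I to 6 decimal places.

Rules hold: Σm=0, L=10 even, 4≤4≤6.
N = 11·3·9 = 297
Δ = 2!·8!·0!/11! = 1/495
Racah Σ t=1..1: t=1:−1/576 = -1/576
⇒ 3j(5 1 4; 0 0 0)² = 5/99, sgn -1
Racah Σ t=1..1: t=1:−1/1440 = -1/1440
⇒ 3j(5 1 4; 2 0 -2)² = 7/165, sgn -1
4πI² = N·(3j₀)²·(3jₘ)² = 7/11
I = +1·√(0.636364/4π) = 0.22503380

0.225034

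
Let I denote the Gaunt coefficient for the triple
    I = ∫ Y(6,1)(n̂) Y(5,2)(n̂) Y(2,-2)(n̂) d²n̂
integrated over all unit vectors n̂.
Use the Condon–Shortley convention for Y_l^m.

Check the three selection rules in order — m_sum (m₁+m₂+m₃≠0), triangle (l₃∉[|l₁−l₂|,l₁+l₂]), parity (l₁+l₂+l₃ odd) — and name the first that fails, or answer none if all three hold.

m_sum

azimuthal sum: 1 + 2 − 2 = 1  ✗
1 ≤ 2 ≤ 11 (triangle on l)
L = 6 + 5 + 2 = 13 (odd)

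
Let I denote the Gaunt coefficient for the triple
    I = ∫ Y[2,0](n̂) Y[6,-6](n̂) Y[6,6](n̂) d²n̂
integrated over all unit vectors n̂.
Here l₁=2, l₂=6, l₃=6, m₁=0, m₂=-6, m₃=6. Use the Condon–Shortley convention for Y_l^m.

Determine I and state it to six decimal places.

Checks pass: Σm=0; 14 even; l₃=6∈[4,8].
(2·2+1)(2·6+1)(2·6+1) = 845
Δ: 2! 2! 10! / 15! → 1/90090
sum: t=0:+1/69120 t=1:−1/14400 t=2:+1/69120 = -7/172800
3j²(2 6 6; 0 0 0) = Δ·Π!·Σ² = 14/715  (sign -1)
sum: t=0:+1/14515200 = 1/14515200
3j²(2 6 6; 0 -6 6) = Δ·Π!·Σ² = 22/455  (sign +1)
combine: 4πI² = 845·14/715·22/455 = 4/5
take √, sign -1: I = -0.25231325

-0.252313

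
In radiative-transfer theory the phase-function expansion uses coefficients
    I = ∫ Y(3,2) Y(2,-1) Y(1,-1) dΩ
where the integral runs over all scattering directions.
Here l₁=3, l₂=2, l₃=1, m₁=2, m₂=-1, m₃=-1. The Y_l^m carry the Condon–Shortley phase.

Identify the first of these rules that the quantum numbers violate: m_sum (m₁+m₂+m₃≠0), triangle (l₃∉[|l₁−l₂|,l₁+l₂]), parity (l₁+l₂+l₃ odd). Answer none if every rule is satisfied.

azimuthal sum: 2 − 1 − 1 = 0  ✓
1 ≤ 1 ≤ 5 (triangle on l)  ✓
L = 3 + 2 + 1 = 6 (even)  ✓

none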